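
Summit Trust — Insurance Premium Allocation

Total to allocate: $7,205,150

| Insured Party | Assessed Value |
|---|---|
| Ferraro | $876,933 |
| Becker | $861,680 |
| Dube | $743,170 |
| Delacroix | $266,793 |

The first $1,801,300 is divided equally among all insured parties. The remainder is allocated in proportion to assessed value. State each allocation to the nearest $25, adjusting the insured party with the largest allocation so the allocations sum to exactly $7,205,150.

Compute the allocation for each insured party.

Ferraro: $2,174,425 · Becker: $2,144,425 · Dube: $1,911,450 · Delacroix: $974,850

Equal tier: $1,801,300 ÷ 4 = $450,325 apiece.
Remainder $5,403,850 by assessed value (total 2,748,576): Ferraro 1,724,098.00 → $1,724,100; Becker 1,694,109.77 → $1,694,100; Dube 1,461,112.67 → $1,461,125; Delacroix 524,529.56 → $524,525.
Totals: Ferraro $450,325 + $1,724,100 = $2,174,425; Becker $450,325 + $1,694,100 = $2,144,425; Dube $450,325 + $1,461,125 = $1,911,450; Delacroix $450,325 + $524,525 = $974,850.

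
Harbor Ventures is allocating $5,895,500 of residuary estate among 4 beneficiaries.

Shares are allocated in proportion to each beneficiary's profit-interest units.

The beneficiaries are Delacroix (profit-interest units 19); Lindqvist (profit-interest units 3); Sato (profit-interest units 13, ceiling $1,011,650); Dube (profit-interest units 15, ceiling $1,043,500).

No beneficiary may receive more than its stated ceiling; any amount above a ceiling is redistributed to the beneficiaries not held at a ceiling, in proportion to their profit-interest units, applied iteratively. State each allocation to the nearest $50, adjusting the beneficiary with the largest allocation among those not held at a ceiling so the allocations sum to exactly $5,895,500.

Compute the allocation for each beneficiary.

Delacroix: $3,316,650 · Lindqvist: $523,700 · Sato: $1,011,650 · Dube: $1,043,500

Sum of profit-interest units: 50.
Unconstrained shares: Delacroix 2,240,290.00; Lindqvist 353,730.00; Sato 1,532,830.00; Dube 1,768,650.00.
Held at cap: Sato ($1,011,650), Dube ($1,043,500); remaining pool $3,840,350 reallocated over remaining profit-interest units 22.
Shares after redistribution: Delacroix 3,316,665.91 → $3,316,650; Lindqvist 523,684.09 → $523,700.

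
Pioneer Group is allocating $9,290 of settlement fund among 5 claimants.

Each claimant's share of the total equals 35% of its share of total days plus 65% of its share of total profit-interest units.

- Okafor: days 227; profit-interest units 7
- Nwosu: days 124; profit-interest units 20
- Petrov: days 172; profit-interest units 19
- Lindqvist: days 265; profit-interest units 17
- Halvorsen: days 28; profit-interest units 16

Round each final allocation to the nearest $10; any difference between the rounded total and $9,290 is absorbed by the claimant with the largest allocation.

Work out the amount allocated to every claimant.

Okafor: $1,440; Nwosu: $2,020; Petrov: $2,140; Lindqvist: $2,360; Halvorsen: $1,330

Totals — days 816, profit-interest units 79.
Blended shares (35% days + 65% profit-interest units): Okafor 0.1550; Nwosu 0.2177; Petrov 0.2301; Lindqvist 0.2535; Halvorsen 0.1437.
Unrounded shares: Okafor 1,439.58; Nwosu 2,022.83; Petrov 2,137.66; Lindqvist 2,355.36; Halvorsen 1,334.56.
At nearest $10: Okafor $1,440; Nwosu $2,020; Petrov $2,140; Lindqvist $2,360; Halvorsen $1,330. Sum = $9,290.
Rounded total matches; no reconciliation needed.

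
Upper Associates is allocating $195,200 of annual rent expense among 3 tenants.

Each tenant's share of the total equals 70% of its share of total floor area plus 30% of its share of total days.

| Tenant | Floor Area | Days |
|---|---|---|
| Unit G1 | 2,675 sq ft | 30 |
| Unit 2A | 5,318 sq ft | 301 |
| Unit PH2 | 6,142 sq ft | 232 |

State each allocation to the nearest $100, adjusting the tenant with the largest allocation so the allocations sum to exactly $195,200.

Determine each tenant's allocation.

Totals — floor area 14,135, days 563.
Blended shares (70% floor area + 30% days): Unit G1 0.1485; Unit 2A 0.4238; Unit PH2 0.4278.
Proportional shares: Unit G1 28,979.08; Unit 2A 82,716.24; Unit PH2 83,504.69.
Rounded to nearest $100: Unit G1 $29,000; Unit 2A $82,700; Unit PH2 $83,500. Sum = $195,200.
Rounded total matches; no reconciliation needed.

Unit G1: $29,000 | Unit 2A: $82,700 | Unit PH2: $83,500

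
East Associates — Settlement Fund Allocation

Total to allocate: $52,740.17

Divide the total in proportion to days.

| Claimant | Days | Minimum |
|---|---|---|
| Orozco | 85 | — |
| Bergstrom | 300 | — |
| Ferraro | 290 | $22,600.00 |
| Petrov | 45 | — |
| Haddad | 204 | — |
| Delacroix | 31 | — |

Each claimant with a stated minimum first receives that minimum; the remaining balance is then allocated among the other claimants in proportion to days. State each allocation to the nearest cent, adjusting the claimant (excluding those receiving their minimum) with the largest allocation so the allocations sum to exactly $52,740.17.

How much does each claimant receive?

Orozco: $3,852.50; Bergstrom: $13,597.07; Ferraro: $22,600.00; Petrov: $2,039.56; Haddad: $9,246.01; Delacroix: $1,405.03

Guaranteed amounts: Ferraro $22,600.00. Remaining pool $30,140.17.
Remaining pool split over remaining days 665: Orozco 3,852.5029 → $3,852.50; Bergstrom 13,597.0692 → $13,597.07; Petrov 2,039.5604 → $2,039.56; Haddad 9,246.0070 → $9,246.01; Delacroix 1,405.0305 → $1,405.03.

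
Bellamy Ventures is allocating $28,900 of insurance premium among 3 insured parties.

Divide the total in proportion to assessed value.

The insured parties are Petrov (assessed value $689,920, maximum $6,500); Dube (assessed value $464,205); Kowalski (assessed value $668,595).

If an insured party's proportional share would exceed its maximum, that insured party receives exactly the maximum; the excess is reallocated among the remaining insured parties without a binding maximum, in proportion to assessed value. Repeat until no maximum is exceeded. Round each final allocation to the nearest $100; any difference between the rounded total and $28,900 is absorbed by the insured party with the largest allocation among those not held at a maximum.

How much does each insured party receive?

Petrov: $6,500 | Dube: $9,200 | Kowalski: $13,200

Assessed value total: 1,822,720.
Unconstrained shares: Petrov 10,938.97; Dube 7,360.17; Kowalski 10,600.86.
Cap binds for Petrov ($6,500); balance $22,400 reallocated over remaining assessed value 1,132,800.
Shares after redistribution: Dube 9,179.19 → $9,200; Kowalski 13,220.81 → $13,200.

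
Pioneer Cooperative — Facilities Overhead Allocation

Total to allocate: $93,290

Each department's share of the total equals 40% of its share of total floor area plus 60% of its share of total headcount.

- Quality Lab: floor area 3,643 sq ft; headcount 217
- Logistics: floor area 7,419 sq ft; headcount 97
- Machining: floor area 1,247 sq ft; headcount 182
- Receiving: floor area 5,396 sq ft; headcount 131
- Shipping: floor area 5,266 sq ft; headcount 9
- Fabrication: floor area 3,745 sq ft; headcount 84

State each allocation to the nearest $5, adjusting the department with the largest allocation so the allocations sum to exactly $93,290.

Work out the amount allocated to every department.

Quality Lab: $21,960 · Logistics: $17,905 · Machining: $15,890 · Receiving: $17,720 · Shipping: $8,055 · Fabrication: $11,760

Floor area total 26,716; headcount total 720.
Combined weights (40% floor area + 60% headcount): Quality Lab 0.2354; Logistics 0.1919; Machining 0.1703; Receiving 0.1900; Shipping 0.0863; Fabrication 0.1261.
Raw shares: Quality Lab 21,958.36; Logistics 17,903.55; Machining 15,890.75; Receiving 17,721.11; Shipping 8,055.04; Fabrication 11,761.19.
After rounding ($5): Quality Lab $21,960; Logistics $17,905; Machining $15,890; Receiving $17,720; Shipping $8,055; Fabrication $11,760. Sum = $93,290.
No rounding difference to absorb.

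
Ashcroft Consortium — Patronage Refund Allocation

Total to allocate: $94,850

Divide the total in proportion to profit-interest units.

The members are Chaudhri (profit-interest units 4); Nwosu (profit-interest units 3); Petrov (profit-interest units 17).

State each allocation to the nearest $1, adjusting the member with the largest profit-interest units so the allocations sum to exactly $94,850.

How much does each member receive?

Profit-interest units total: 24.
Pro-rata amounts: Chaudhri 4/24 × $94,850 = 15,808.33; Nwosu 3/24 × $94,850 = 11,856.25; Petrov 17/24 × $94,850 = 67,185.42.
After rounding ($1): Chaudhri $15,808; Nwosu $11,856; Petrov $67,185. Sum = $94,849.
Difference $94,850 − $94,849 = +$1 applied to largest profit-interest units (Petrov): Petrov becomes $67,186.

Chaudhri: $15,808 | Nwosu: $11,856 | Petrov: $67,186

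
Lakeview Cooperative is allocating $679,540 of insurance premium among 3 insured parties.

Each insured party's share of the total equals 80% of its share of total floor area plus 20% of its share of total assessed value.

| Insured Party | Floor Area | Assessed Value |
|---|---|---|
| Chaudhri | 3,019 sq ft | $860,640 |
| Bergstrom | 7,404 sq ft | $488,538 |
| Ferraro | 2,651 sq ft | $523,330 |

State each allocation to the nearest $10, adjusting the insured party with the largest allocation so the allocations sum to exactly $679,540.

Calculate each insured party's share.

Chaudhri: $188,000 · Bergstrom: $343,320 · Ferraro: $148,220

Totals — floor area 13,074, assessed value 1,872,508.
Composite weights (80% floor area + 20% assessed value): Chaudhri 0.2767; Bergstrom 0.5052; Ferraro 0.2181.
Raw shares: Chaudhri 187,999.38; Bergstrom 343,325.31; Ferraro 148,215.31.
Rounded to nearest $10: Chaudhri $188,000; Bergstrom $343,330; Ferraro $148,220. Sum = $679,550.
Difference $679,540 − $679,550 = −$10 applied to largest allocation (Bergstrom): Bergstrom becomes $343,320.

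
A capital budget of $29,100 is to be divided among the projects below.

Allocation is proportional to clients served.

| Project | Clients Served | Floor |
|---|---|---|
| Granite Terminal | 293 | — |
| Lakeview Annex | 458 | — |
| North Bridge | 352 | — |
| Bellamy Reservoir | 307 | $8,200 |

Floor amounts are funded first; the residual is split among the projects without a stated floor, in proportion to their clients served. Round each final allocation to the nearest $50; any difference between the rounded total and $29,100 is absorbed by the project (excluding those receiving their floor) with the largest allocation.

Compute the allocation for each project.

Guaranteed amounts: Bellamy Reservoir $8,200. Residual $20,900.
Residual split over remaining clients served 1,103: Granite Terminal 5,551.86 → $5,550; Lakeview Annex 8,678.33 → $8,700; North Bridge 6,669.81 → $6,650.

Granite Terminal: $5,550 | Lakeview Annex: $8,700 | North Bridge: $6,650 | Bellamy Reservoir: $8,200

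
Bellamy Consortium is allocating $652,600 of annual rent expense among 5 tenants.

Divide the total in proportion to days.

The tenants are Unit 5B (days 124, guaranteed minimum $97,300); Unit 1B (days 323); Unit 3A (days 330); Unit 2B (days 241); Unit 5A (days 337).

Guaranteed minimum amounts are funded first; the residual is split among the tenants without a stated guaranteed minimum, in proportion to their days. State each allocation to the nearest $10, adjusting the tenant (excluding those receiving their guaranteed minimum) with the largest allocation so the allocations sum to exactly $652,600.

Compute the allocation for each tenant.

Unit 5B: $97,300 | Unit 1B: $145,700 | Unit 3A: $148,860 | Unit 2B: $108,710 | Unit 5A: $152,030

Guaranteed amounts: Unit 5B $97,300. Balance $555,300.
Balance split over remaining days 1,231: Unit 1B 145,704.22 → $145,700; Unit 3A 148,861.90 → $148,860; Unit 2B 108,714.30 → $108,710; Unit 5A 152,019.58 → $152,020.
Rounding difference +$10 applied to Unit 5A → $152,030.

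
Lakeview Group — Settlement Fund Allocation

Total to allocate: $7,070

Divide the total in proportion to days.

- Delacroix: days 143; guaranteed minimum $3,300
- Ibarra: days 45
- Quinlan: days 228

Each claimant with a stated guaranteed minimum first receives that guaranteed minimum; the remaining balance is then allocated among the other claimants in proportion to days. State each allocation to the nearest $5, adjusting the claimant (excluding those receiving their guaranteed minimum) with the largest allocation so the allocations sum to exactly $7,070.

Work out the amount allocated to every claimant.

Delacroix: $3,300 · Ibarra: $620 · Quinlan: $3,150

Minimums first: Delacroix $3,300. Residual $3,770.
Residual split over remaining days 273: Ibarra 621.43 → $620; Quinlan 3,148.57 → $3,150.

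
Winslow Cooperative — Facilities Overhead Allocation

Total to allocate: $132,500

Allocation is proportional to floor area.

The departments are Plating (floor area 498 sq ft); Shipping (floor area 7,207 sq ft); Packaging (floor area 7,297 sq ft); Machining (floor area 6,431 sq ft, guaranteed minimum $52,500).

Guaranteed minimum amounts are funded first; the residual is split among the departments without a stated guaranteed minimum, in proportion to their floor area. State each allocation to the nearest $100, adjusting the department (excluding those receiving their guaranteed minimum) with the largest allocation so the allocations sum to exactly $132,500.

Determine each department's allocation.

Plating: $2,700; Shipping: $38,400; Packaging: $38,900; Machining: $52,500

Guaranteed amounts: Machining $52,500. Residual $80,000.
Residual split over remaining floor area 15,002: Plating 2,655.65 → $2,700; Shipping 38,432.21 → $38,400; Packaging 38,912.15 → $38,900.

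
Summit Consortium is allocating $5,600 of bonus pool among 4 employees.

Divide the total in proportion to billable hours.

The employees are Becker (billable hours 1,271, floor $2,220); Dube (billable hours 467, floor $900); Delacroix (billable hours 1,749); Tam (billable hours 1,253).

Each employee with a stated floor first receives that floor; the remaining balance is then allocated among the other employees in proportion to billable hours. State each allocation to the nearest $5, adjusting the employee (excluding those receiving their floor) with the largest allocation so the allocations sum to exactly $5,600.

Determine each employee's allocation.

Becker: $2,220; Dube: $900; Delacroix: $1,445; Tam: $1,035

Minimums first: Becker $2,220; Dube $900. Balance $2,480.
Balance split over remaining billable hours 3,002: Delacroix 1,444.88 → $1,445; Tam 1,035.12 → $1,035.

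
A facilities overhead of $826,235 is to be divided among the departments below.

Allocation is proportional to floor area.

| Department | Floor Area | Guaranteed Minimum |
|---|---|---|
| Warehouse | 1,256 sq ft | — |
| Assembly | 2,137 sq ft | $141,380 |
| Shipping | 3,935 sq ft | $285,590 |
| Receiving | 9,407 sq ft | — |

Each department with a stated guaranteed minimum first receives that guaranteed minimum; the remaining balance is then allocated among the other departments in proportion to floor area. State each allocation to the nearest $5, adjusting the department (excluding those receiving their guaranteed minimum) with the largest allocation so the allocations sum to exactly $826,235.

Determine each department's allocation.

Warehouse: $47,030; Assembly: $141,380; Shipping: $285,590; Receiving: $352,235

Minimums first: Assembly $141,380; Shipping $285,590. Remaining pool $399,265.
Remaining pool split over remaining floor area 10,663: Warehouse 47,029.62 → $47,030; Receiving 352,235.38 → $352,235.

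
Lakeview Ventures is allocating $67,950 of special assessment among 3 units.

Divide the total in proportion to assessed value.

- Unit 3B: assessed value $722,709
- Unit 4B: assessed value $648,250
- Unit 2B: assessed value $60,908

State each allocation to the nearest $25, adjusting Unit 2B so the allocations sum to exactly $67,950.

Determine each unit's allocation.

Unit 3B: $34,300 | Unit 4B: $30,775 | Unit 2B: $2,875

Assessed value total: 1,431,867.
Pro-rata amounts: Unit 3B 722,709/1,431,867 × $67,950 = 34,296.53; Unit 4B 648,250/1,431,867 × $67,950 = 30,763.04; Unit 2B 60,908/1,431,867 × $67,950 = 2,890.42.
At nearest $25: Unit 3B $34,300; Unit 4B $30,775; Unit 2B $2,900. Sum = $67,975.
Difference $67,950 − $67,975 = −$25 applied to Unit 2B: Unit 2B becomes $2,875.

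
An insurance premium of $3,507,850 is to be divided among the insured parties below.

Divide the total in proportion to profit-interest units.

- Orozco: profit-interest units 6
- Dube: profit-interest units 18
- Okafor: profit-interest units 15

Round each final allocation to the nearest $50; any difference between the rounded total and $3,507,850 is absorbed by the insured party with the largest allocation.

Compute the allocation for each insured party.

Orozco: $539,650 · Dube: $1,619,050 · Okafor: $1,349,150

Sum of profit-interest units: 39.
Proportional shares: Orozco 6/39 × $3,507,850 = 539,669.23; Dube 18/39 × $3,507,850 = 1,619,007.69; Okafor 15/39 × $3,507,850 = 1,349,173.08.
After rounding ($50): Orozco $539,650; Dube $1,619,000; Okafor $1,349,150. Sum = $3,507,800.
Difference $3,507,850 − $3,507,800 = +$50 applied to largest allocation (Dube): Dube becomes $1,619,050.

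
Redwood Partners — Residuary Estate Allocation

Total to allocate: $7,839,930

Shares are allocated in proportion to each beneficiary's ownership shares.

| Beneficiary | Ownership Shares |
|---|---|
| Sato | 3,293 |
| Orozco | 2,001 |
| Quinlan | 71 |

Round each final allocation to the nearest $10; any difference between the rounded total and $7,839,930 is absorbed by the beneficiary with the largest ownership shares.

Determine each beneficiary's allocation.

Sum of ownership shares: 5,365.
Proportional shares: Sato 3,293/5,365 × $7,839,930 = 4,812,094.97; Orozco 2,001/5,365 × $7,839,930 = 2,924,082.00; Quinlan 71/5,365 × $7,839,930 = 103,753.03.
After rounding ($10): Sato $4,812,090; Orozco $2,924,080; Quinlan $103,750. Sum = $7,839,920.
Difference $7,839,930 − $7,839,920 = +$10 applied to largest ownership shares (Sato): Sato becomes $4,812,100.

Sato: $4,812,100; Orozco: $2,924,080; Quinlan: $103,750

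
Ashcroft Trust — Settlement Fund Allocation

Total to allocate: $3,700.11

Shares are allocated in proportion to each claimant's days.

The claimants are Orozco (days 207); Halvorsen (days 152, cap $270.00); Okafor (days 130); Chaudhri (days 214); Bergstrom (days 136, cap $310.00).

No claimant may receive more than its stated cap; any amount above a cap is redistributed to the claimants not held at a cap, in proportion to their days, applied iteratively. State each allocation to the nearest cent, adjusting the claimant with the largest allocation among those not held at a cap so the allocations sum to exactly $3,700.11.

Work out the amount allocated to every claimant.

Combined days = 839.
Unconstrained shares: Orozco 912.8996; Halvorsen 670.3417; Okafor 573.3186; Chaudhri 943.7706; Bergstrom 599.7795.
Cap binds for Halvorsen ($270.00), Bergstrom ($310.00); balance $3,120.11 reallocated over remaining days 551.
Remaining shares: Orozco 1,172.1647 → $1,172.16; Okafor 736.1421 → $736.14; Chaudhri 1,211.8032 → $1,211.80.
Rounding difference +$0.01 applied to Chaudhri → $1,211.81.

Orozco: $1,172.16 · Halvorsen: $270.00 · Okafor: $736.14 · Chaudhri: $1,211.81 · Bergstrom: $310.00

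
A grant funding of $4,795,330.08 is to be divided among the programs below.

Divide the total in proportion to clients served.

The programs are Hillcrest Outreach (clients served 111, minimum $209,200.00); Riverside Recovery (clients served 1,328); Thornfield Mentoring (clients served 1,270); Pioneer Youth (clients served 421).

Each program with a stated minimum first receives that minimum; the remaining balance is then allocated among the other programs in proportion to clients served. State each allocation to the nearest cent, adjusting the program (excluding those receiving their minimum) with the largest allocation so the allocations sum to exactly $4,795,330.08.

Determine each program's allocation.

Hillcrest Outreach: $209,200.00 · Riverside Recovery: $2,017,350.37 · Thornfield Mentoring: $1,929,243.19 · Pioneer Youth: $639,536.52

Guaranteed amounts: Hillcrest Outreach $209,200.00. Residual $4,586,130.08.
Residual split over remaining clients served 3,019: Riverside Recovery 2,017,350.3631 → $2,017,350.36; Thornfield Mentoring 1,929,243.1936 → $1,929,243.19; Pioneer Youth 639,536.5232 → $639,536.52.
Rounding difference +$0.01 applied to Riverside Recovery → $2,017,350.37.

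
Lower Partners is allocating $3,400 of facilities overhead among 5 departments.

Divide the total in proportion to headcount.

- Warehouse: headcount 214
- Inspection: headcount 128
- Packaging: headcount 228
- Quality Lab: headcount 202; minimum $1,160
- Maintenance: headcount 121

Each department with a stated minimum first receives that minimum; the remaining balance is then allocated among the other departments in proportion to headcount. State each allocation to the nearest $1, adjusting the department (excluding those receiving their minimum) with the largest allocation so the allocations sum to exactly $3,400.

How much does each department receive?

Fund the minimums — Quality Lab $1,160. Balance $2,240.
Balance split over remaining headcount 691: Warehouse 693.72 → $694; Inspection 414.93 → $415; Packaging 739.10 → $739; Maintenance 392.24 → $392.

Warehouse: $694; Inspection: $415; Packaging: $739; Quality Lab: $1,160; Maintenance: $392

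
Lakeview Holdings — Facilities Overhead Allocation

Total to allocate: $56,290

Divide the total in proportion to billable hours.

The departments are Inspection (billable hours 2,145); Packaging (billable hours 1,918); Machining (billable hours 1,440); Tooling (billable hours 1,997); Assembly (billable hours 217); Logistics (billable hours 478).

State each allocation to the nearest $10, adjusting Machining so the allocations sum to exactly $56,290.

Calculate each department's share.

Combined billable hours = 8,195.
Proportional shares: Inspection 2,145/8,195 × $56,290 = 14,733.62; Packaging 1,918/8,195 × $56,290 = 13,174.40; Machining 1,440/8,195 × $56,290 = 9,891.10; Tooling 1,997/8,195 × $56,290 = 13,717.04; Assembly 217/8,195 × $56,290 = 1,490.53; Logistics 478/8,195 × $56,290 = 3,283.30.
Rounded to nearest $10: Inspection $14,730; Packaging $13,170; Machining $9,890; Tooling $13,720; Assembly $1,490; Logistics $3,280. Sum = $56,280.
Difference $56,290 − $56,280 = +$10 applied to Machining: Machining becomes $9,900.

Inspection: $14,730; Packaging: $13,170; Machining: $9,900; Tooling: $13,720; Assembly: $1,490; Logistics: $3,280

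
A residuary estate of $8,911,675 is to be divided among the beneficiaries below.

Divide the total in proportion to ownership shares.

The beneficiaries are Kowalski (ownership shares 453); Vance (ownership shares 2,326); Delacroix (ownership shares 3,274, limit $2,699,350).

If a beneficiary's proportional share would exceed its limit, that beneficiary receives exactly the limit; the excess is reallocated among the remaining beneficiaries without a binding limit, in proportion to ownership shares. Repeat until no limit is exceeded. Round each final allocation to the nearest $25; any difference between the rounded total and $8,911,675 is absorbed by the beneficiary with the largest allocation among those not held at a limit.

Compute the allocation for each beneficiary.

Kowalski: $1,012,650 | Vance: $5,199,675 | Delacroix: $2,699,350

Combined ownership shares = 6,053.
Proportional shares (ignoring caps): Kowalski 666,940.16; Vance 3,424,509.51; Delacroix 4,820,225.33.
Cap binds for Delacroix ($2,699,350); residual $6,212,325 reallocated over remaining ownership shares 2,779.
Redistributed shares: Kowalski 1,012,660.39 → $1,012,650; Vance 5,199,664.61 → $5,199,675.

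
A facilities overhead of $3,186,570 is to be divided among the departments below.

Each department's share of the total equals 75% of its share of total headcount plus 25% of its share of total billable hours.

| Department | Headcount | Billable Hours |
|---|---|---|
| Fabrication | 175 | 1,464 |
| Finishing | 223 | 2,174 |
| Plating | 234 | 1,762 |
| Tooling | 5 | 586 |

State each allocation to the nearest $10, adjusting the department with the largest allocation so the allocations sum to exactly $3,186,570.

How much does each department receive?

Totals — headcount 637, billable hours 5,986.
Blended shares (75% headcount + 25% billable hours): Fabrication 0.2672; Finishing 0.3534; Plating 0.3491; Tooling 0.0304.
Proportional shares: Fabrication 851,408.87; Finishing 1,125,987.44; Plating 1,112,427.05; Tooling 96,746.63.
After rounding ($10): Fabrication $851,410; Finishing $1,125,990; Plating $1,112,430; Tooling $96,750. Sum = $3,186,580.
Difference $3,186,570 − $3,186,580 = −$10 applied to largest allocation (Finishing): Finishing becomes $1,125,980.

Fabrication: $851,410 | Finishing: $1,125,980 | Plating: $1,112,430 | Tooling: $96,750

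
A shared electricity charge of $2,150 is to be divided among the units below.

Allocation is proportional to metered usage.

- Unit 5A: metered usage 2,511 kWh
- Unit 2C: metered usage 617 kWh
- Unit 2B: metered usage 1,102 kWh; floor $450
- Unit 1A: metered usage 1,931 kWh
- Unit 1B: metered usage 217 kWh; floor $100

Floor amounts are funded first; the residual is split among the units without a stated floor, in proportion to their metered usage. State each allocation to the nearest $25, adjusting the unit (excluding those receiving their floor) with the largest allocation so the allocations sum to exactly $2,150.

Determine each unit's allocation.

Minimums first: Unit 2B $450; Unit 1B $100. Remaining pool $1,600.
Remaining pool split over remaining metered usage 5,059: Unit 5A 794.15 → $800; Unit 2C 195.14 → $200; Unit 1A 610.71 → $600.

Unit 5A: $800 | Unit 2C: $200 | Unit 2B: $450 | Unit 1A: $600 | Unit 1B: $100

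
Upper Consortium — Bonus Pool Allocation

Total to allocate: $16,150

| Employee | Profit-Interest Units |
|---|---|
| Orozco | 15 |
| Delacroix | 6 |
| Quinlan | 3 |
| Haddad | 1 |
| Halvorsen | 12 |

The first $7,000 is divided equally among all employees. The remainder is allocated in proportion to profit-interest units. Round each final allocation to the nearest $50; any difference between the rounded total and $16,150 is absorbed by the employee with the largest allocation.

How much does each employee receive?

$7,000 shared equally gives $1,400 per employee.
Remainder $9,150 by profit-interest units (total 37): Orozco 3,709.46 → $3,700; Delacroix 1,483.78 → $1,500; Quinlan 741.89 → $750; Haddad 247.30 → $250; Halvorsen 2,967.57 → $2,950.
Totals: Orozco $1,400 + $3,700 = $5,100; Delacroix $1,400 + $1,500 = $2,900; Quinlan $1,400 + $750 = $2,150; Haddad $1,400 + $250 = $1,650; Halvorsen $1,400 + $2,950 = $4,350.

Orozco: $5,100 | Delacroix: $2,900 | Quinlan: $2,150 | Haddad: $1,650 | Halvorsen: $4,350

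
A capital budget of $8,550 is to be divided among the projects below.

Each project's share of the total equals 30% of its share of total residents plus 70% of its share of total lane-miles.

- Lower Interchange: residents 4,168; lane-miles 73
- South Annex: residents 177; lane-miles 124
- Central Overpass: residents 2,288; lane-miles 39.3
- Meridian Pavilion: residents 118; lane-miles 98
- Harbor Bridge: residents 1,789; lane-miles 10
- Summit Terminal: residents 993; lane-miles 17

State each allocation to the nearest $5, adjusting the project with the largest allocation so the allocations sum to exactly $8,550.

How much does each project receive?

Residents total 9,533; lane-miles total 361.3.
Combined weights (30% residents + 70% lane-miles): Lower Interchange 0.2726; South Annex 0.2458; Central Overpass 0.1481; Meridian Pavilion 0.1936; Harbor Bridge 0.0757; Summit Terminal 0.0642.
Unrounded shares: Lower Interchange 2,330.72; South Annex 2,101.71; Central Overpass 1,266.63; Meridian Pavilion 1,655.14; Harbor Bridge 647.01; Summit Terminal 548.79.
After rounding ($5): Lower Interchange $2,330; South Annex $2,100; Central Overpass $1,265; Meridian Pavilion $1,655; Harbor Bridge $645; Summit Terminal $550. Sum = $8,545.
Difference $8,550 − $8,545 = +$5 applied to largest allocation (Lower Interchange): Lower Interchange becomes $2,335.

Lower Interchange: $2,335 | South Annex: $2,100 | Central Overpass: $1,265 | Meridian Pavilion: $1,655 | Harbor Bridge: $645 | Summit Terminal: $550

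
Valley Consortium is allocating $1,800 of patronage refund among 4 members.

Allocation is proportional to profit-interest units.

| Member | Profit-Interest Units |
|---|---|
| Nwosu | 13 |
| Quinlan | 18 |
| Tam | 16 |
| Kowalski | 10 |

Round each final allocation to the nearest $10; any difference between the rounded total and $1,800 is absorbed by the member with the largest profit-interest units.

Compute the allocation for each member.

Combined profit-interest units = 57.
Raw shares: Nwosu 13/57 × $1,800 = 410.53; Quinlan 18/57 × $1,800 = 568.42; Tam 16/57 × $1,800 = 505.26; Kowalski 10/57 × $1,800 = 315.79.
At nearest $10: Nwosu $410; Quinlan $570; Tam $510; Kowalski $320. Sum = $1,810.
Difference $1,800 − $1,810 = −$10 applied to largest profit-interest units (Quinlan): Quinlan becomes $560.

Nwosu: $410 | Quinlan: $560 | Tam: $510 | Kowalski: $320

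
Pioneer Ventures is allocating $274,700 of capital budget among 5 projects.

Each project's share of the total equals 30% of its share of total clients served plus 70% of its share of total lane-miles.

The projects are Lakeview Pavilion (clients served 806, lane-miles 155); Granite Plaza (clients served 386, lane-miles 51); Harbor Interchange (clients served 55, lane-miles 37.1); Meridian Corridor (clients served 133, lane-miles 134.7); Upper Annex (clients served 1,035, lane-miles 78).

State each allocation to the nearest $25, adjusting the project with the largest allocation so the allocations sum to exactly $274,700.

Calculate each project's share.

Clients served total 2,415; lane-miles total 455.8.
Blended shares (30% clients served + 70% lane-miles): Lakeview Pavilion 0.3382; Granite Plaza 0.1263; Harbor Interchange 0.0638; Meridian Corridor 0.2234; Upper Annex 0.2484.
Unrounded shares: Lakeview Pavilion 92,894.54; Granite Plaza 34,687.51; Harbor Interchange 17,528.34; Meridian Corridor 61,364.90; Upper Annex 68,224.71.
Rounded to nearest $25: Lakeview Pavilion $92,900; Granite Plaza $34,700; Harbor Interchange $17,525; Meridian Corridor $61,375; Upper Annex $68,225. Sum = $274,725.
Difference $274,700 − $274,725 = −$25 applied to largest allocation (Lakeview Pavilion): Lakeview Pavilion becomes $92,875.

Lakeview Pavilion: $92,875; Granite Plaza: $34,700; Harbor Interchange: $17,525; Meridian Corridor: $61,375; Upper Annex: $68,225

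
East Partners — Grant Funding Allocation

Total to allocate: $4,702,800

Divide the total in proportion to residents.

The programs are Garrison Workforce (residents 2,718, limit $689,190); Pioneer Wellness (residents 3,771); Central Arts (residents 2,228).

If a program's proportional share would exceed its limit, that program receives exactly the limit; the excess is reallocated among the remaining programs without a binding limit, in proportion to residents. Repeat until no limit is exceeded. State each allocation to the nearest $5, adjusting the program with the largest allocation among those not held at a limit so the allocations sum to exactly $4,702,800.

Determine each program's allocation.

Garrison Workforce: $689,190; Pioneer Wellness: $2,522,975; Central Arts: $1,490,635

Sum of residents: 8,717.
Proportional shares (ignoring caps): Garrison Workforce 1,466,354.30; Pioneer Wellness 2,034,445.20; Central Arts 1,202,000.50.
Capped: Garrison Workforce ($689,190); balance $4,013,610 reallocated over remaining residents 5,999.
Redistributed shares: Pioneer Wellness 2,522,974.38 → $2,522,975; Central Arts 1,490,635.62 → $1,490,635.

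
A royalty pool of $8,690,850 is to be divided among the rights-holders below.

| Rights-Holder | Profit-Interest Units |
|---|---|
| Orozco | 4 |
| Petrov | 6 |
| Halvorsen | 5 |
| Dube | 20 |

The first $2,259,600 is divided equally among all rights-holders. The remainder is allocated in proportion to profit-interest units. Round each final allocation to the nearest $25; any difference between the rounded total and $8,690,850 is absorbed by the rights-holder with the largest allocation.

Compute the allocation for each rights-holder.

Equal tier: $2,259,600 ÷ 4 = $564,900 apiece.
Remainder $6,431,250 by profit-interest units (total 35): Orozco 735,000.00 → $735,000; Petrov 1,102,500.00 → $1,102,500; Halvorsen 918,750.00 → $918,750; Dube 3,675,000.00 → $3,675,000.
Totals: Orozco $564,900 + $735,000 = $1,299,900; Petrov $564,900 + $1,102,500 = $1,667,400; Halvorsen $564,900 + $918,750 = $1,483,650; Dube $564,900 + $3,675,000 = $4,239,900.

Orozco: $1,299,900 | Petrov: $1,667,400 | Halvorsen: $1,483,650 | Dube: $4,239,900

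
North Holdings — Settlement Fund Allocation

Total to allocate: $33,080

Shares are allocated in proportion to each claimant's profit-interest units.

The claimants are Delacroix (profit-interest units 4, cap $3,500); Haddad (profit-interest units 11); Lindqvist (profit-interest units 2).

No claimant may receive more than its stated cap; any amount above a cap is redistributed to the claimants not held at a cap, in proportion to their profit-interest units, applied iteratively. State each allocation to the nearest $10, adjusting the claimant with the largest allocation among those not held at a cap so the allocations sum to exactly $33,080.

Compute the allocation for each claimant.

Delacroix: $3,500 | Haddad: $25,030 | Lindqvist: $4,550

Total profit-interest units = 17.
Unconstrained shares: Delacroix 7,783.53; Haddad 21,404.71; Lindqvist 3,891.76.
Held at cap: Delacroix ($3,500); remaining pool $29,580 reallocated over remaining profit-interest units 13.
Shares after redistribution: Haddad 25,029.23 → $25,030; Lindqvist 4,550.77 → $4,550.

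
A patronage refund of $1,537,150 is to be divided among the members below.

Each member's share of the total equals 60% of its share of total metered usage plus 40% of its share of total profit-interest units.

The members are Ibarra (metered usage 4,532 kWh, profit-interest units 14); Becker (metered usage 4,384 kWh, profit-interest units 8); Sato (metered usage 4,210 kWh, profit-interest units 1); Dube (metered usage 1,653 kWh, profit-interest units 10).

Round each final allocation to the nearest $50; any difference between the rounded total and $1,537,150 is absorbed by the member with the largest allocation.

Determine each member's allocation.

Ibarra: $543,650; Becker: $422,650; Sato: $281,350; Dube: $289,500

Metered usage total 14,779; profit-interest units total 33.
Composite weights (60% metered usage + 40% profit-interest units): Ibarra 0.3537; Becker 0.2750; Sato 0.1830; Dube 0.1883.
Pro-rata amounts: Ibarra 543,671.15; Becker 422,642.42; Sato 281,359.02; Dube 289,477.40.
After rounding ($50): Ibarra $543,650; Becker $422,650; Sato $281,350; Dube $289,500. Sum = $1,537,150.
No rounding difference to absorb.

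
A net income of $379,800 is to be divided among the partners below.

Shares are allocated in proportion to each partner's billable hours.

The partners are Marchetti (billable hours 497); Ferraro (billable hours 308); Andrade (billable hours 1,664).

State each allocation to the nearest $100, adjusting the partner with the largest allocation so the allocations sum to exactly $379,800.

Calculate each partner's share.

Combined billable hours = 2,469.
Unrounded shares: Marchetti 497/2,469 × $379,800 = 76,452.25; Ferraro 308/2,469 × $379,800 = 47,378.86; Andrade 1,664/2,469 × $379,800 = 255,968.89.
After rounding ($100): Marchetti $76,500; Ferraro $47,400; Andrade $256,000. Sum = $379,900.
Difference $379,800 − $379,900 = −$100 applied to largest allocation (Andrade): Andrade becomes $255,900.

Marchetti: $76,500; Ferraro: $47,400; Andrade: $255,900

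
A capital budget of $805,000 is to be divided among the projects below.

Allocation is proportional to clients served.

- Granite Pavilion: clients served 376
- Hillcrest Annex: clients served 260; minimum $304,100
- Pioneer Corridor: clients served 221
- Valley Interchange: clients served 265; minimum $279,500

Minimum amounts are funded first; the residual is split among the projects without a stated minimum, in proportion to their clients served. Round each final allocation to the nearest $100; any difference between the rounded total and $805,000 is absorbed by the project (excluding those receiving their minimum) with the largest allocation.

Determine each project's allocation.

Granite Pavilion: $139,400; Hillcrest Annex: $304,100; Pioneer Corridor: $82,000; Valley Interchange: $279,500

Guaranteed amounts: Hillcrest Annex $304,100; Valley Interchange $279,500. Remaining pool $221,400.
Remaining pool split over remaining clients served 597: Granite Pavilion 139,441.21 → $139,400; Pioneer Corridor 81,958.79 → $82,000.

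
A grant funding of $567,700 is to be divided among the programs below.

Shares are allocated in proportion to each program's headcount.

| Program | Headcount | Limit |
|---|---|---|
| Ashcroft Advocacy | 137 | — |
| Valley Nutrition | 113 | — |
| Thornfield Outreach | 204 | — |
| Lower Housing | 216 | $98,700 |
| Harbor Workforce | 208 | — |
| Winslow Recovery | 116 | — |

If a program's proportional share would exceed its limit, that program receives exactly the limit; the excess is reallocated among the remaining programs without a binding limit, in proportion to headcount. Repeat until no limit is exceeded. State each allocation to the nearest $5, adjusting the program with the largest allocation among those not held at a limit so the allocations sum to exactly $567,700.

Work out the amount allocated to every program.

Combined headcount = 994.
Unconstrained shares: Ashcroft Advocacy 78,244.37; Valley Nutrition 64,537.32; Thornfield Outreach 116,509.86; Lower Housing 123,363.38; Harbor Workforce 118,794.37; Winslow Recovery 66,250.70.
Held at cap: Lower Housing ($98,700); residual $469,000 reallocated over remaining headcount 778.
Shares after redistribution: Ashcroft Advocacy 82,587.40 → $82,585; Valley Nutrition 68,119.54 → $68,120; Thornfield Outreach 122,976.86 → $122,975; Harbor Workforce 125,388.17 → $125,390; Winslow Recovery 69,928.02 → $69,930.

Ashcroft Advocacy: $82,585; Valley Nutrition: $68,120; Thornfield Outreach: $122,975; Lower Housing: $98,700; Harbor Workforce: $125,390; Winslow Recovery: $69,930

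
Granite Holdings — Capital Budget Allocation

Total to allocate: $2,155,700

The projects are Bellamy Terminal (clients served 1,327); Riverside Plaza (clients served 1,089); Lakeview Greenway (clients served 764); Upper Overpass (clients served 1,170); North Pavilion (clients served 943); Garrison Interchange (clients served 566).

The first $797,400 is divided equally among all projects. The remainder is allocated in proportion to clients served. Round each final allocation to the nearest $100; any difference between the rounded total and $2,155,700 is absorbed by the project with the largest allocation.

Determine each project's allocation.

Bellamy Terminal: $440,600 | Riverside Plaza: $385,400 | Lakeview Greenway: $310,000 | Upper Overpass: $404,100 | North Pavilion: $351,500 | Garrison Interchange: $264,100

$797,400 shared equally gives $132,900 per project.
Remainder $1,358,300 by clients served (total 5,859): Bellamy Terminal 307,640.23 → $307,600; Riverside Plaza 252,464.36 → $252,500; Lakeview Greenway 177,119.17 → $177,100; Upper Overpass 271,242.70 → $271,200; North Pavilion 218,616.98 → $218,600; Garrison Interchange 131,216.56 → $131,200.
Rounding difference +$100 on remainder applied to Bellamy Terminal.
Totals: Bellamy Terminal $132,900 + $307,700 = $440,600; Riverside Plaza $132,900 + $252,500 = $385,400; Lakeview Greenway $132,900 + $177,100 = $310,000; Upper Overpass $132,900 + $271,200 = $404,100; North Pavilion $132,900 + $218,600 = $351,500; Garrison Interchange $132,900 + $131,200 = $264,100.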